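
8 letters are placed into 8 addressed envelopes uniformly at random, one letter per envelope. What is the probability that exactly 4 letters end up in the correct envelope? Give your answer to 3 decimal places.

0.016

Choose which 4 of the 8 are fixed: C(8,4) = 70 ways.
The remaining 4 must have no fixed point: D(4) = 9.
P = 70·9/40320 = 1/64 ≈ 0.016.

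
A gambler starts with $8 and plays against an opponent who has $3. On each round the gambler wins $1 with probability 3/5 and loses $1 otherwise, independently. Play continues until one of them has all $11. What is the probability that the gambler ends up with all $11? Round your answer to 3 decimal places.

0.972

Let r = q/p = (2/5)/(3/5) = 2/3. The recurrence P(i) = p·P(i+1) + q·P(i−1) with P(0)=0, P(11)=1 gives P(i) = (1 − r^i)/(1 − r^11).
P(8) = (1 − (2/3)^8) / (1 − (2/3)^11) = 170235/175099 ≈ 0.972.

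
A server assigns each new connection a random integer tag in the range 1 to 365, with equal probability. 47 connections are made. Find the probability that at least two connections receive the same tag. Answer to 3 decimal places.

0.955

It's easier to compute the probability that all 47 are distinct.
P(all distinct) = 365/365 · 364/365 · ··· · 319/365 ≈ 0.045.
So the probability of at least one match is 1 − 0.045 = 0.955.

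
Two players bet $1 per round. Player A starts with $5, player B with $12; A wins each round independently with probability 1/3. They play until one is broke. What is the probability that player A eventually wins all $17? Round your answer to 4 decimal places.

0.0002

Let r = q/p = (2/3)/(1/3) = 2. The recurrence P(i) = p·P(i+1) + q·P(i−1) with P(0)=0, P(17)=1 gives P(i) = (1 − r^i)/(1 − r^17).
P(5) = (1 − (2)^5) / (1 − (2)^17) = 31/131071 ≈ 0.0002.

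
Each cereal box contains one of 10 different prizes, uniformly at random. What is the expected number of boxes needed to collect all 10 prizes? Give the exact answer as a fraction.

After i distinct types are collected, each trial gives a new one with probability (10−i)/10, so the expected wait for the next new type is 10/(10−i).
E = 10/10 + 10/9 + 10/8 + 10/7 + 10/6 + 10/5 + 10/4 + 10/3 + 10/2 + 10/1 = 7381/252.

7381/252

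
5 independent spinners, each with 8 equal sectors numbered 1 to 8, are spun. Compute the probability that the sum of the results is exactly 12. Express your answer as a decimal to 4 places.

0.0101

There are 8^5 = 32768 equally likely outcomes.
The number of ordered 5-tuples from {1,…,8} summing to 12 is 330.
P(sum = 12) = 330/32768 = 165/16384 ≈ 0.0101.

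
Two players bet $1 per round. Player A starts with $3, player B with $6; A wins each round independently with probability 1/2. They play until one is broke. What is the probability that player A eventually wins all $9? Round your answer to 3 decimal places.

With a fair step, P(i) = ½P(i−1) + ½P(i+1) with P(0)=0, P(9)=1 has the linear solution P(i) = i/9.
P(3) = 3/9 = 1/3 ≈ 0.333.

0.333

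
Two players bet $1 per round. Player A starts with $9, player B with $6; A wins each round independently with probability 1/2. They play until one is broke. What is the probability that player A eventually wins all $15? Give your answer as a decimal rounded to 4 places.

0.6000

With a fair step, P(i) = ½P(i−1) + ½P(i+1) with P(0)=0, P(15)=1 has the linear solution P(i) = i/15.
P(9) = 9/15 = 3/5 ≈ 0.6000.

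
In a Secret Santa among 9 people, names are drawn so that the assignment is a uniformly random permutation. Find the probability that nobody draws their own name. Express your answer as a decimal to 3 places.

0.368

This is the derangement probability: permutations of 9 with no fixed point.
D(9) = 9! · (1 − 1/1! + 1/2! − ··· + (−1)^9/9!) = 133496.
P = 133496/362880 = 16687/45360 ≈ 0.368.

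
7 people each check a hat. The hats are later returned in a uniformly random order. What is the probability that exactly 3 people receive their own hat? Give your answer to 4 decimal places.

0.0625

Choose which 3 of the 7 are fixed: C(7,3) = 35 ways.
The remaining 4 must have no fixed point: D(4) = 9.
P = 35·9/5040 = 1/16 ≈ 0.0625.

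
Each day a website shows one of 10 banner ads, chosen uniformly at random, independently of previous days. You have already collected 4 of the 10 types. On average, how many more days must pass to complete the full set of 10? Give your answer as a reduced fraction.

Starting from 4 distinct types, each trial gives a new one with probability (10−i)/10 when i types are held, so the wait for the next new type is 10/(10−i).
E = 10/6 + 10/5 + 10/4 + 10/3 + 10/2 + 10/1 = 49/2.

49/2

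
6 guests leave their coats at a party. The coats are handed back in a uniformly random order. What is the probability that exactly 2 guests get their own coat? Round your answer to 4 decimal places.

0.1875

Choose which 2 of the 6 are fixed: C(6,2) = 15 ways.
The remaining 4 must have no fixed point: D(4) = 9.
P = 15·9/720 = 3/16 ≈ 0.1875.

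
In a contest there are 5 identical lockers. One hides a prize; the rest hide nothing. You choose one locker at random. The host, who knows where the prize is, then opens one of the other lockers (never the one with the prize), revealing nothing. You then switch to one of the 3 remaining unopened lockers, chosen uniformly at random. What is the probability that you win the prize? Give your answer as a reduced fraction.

4/15

Your original locker holds the prize with probability 1/5, so the other 4 collectively hold it with probability 4/5.
The host can always find an empty locker to open, so this doesn't change that 4/5; it is now spread over the 3 remaining unopened lockers.
P(win by switching) = (4/5) · (1/3) = 4/15.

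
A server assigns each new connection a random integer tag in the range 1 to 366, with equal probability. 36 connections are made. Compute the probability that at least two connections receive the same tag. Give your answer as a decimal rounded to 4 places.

0.8313

It's easier to compute the probability that all 36 are distinct.
P(all distinct) = 366/366 · 365/366 · ··· · 331/366 ≈ 0.1687.
So the probability of at least one match is 1 − 0.1687 = 0.8313.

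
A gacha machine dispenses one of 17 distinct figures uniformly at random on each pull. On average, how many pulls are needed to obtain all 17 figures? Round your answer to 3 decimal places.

After i distinct types are collected, each trial gives a new one with probability (17−i)/17, so the expected wait for the next new type is 17/(17−i).
E = 17/17 + 17/16 + 17/15 + 17/14 + 17/13 + 17/12 + 17/11 + 17/10 + 17/9 + 17/8 + 17/7 + 17/6 + 17/5 + 17/4 + 17/3 + 17/2 + 17/1 = 42142223/720720 ≈ 58.472.

58.472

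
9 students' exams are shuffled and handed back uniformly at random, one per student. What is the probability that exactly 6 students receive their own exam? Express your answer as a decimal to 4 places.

0.0005

Choose which 6 of the 9 are fixed: C(9,6) = 84 ways.
The remaining 3 must have no fixed point: D(3) = 2.
P = 84·2/362880 = 1/2160 ≈ 0.0005.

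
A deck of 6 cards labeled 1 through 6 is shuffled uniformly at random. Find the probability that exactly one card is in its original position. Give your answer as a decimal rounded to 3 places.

Choose which one is fixed: C(6,1) = 6 ways.
The remaining 5 must have no fixed point: D(5) = 44.
P = 6·44/720 = 11/30 ≈ 0.367.

0.367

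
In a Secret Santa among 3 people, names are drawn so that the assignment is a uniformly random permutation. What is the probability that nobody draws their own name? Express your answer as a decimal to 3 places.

0.333

This is the derangement probability: permutations of 3 with no fixed point.
D(3) = 3! · (1 − 1/1! + 1/2! − ··· + (−1)^3/3!) = 2.
P = 2/6 = 1/3 ≈ 0.333.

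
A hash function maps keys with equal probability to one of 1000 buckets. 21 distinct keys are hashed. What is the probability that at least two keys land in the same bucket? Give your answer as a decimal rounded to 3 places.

0.191

It's easier to compute the probability that all 21 are distinct.
P(all distinct) = 1000/1000 · 999/1000 · ··· · 980/1000 ≈ 0.809.
So the probability of at least one match is 1 − 0.809 = 0.191.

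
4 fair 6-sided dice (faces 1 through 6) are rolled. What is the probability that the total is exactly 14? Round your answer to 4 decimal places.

0.1127

There are 6^4 = 1296 equally likely outcomes.
The number of ordered 4-tuples from {1,…,6} summing to 14 is 146.
P(sum = 14) = 146/1296 = 73/648 ≈ 0.1127.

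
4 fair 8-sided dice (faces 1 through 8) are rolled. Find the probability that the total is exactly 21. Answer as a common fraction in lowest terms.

71/1024

There are 8^4 = 4096 equally likely outcomes.
The number of ordered 4-tuples from {1,…,8} summing to 21 is 284.
P(sum = 21) = 284/4096 = 71/1024.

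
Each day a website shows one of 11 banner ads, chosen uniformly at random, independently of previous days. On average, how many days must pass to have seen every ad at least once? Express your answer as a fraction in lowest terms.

After i distinct types are collected, each trial gives a new one with probability (11−i)/11, so the expected wait for the next new type is 11/(11−i).
E = 11/11 + 11/10 + 11/9 + 11/8 + 11/7 + 11/6 + 11/5 + 11/4 + 11/3 + 11/2 + 11/1 = 83711/2520.

83711/2520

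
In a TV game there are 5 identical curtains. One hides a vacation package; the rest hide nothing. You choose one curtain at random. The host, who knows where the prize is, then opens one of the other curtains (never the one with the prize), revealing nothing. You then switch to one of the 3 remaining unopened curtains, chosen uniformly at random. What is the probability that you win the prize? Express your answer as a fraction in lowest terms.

4/15

Your original curtain holds the prize with probability 1/5, so the other 4 collectively hold it with probability 4/5.
The host can always find an empty curtain to open, so this doesn't change that 4/5; it is now spread over the 3 remaining unopened curtains.
P(win by switching) = (4/5) · (1/3) = 4/15.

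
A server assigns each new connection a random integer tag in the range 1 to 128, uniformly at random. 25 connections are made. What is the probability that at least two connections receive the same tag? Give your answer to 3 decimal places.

It's easier to compute the probability that all 25 are distinct.
P(all distinct) = 128/128 · 127/128 · ··· · 104/128 ≈ 0.081.
So the probability of at least one match is 1 − 0.081 = 0.919.

0.919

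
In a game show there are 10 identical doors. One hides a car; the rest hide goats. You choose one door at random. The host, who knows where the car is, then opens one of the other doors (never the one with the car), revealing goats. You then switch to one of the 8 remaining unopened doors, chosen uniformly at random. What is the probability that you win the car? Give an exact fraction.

9/80

Your original door holds the car with probability 1/10, so the other 9 collectively hold it with probability 9/10.
The host can always find an empty door to open, so this doesn't change that 9/10; it is now spread over the 8 remaining unopened doors.
P(win by switching) = (9/10) · (1/8) = 9/80.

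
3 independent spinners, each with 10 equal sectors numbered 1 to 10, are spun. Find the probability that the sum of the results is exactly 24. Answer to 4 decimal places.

There are 10^3 = 1000 equally likely outcomes.
The number of ordered 3-tuples from {1,…,10} summing to 24 is 28.
P(sum = 24) = 28/1000 = 7/250 ≈ 0.0280.

0.0280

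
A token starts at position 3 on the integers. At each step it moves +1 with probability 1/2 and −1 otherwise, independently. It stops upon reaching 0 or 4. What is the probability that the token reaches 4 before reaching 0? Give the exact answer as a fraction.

3/4

With a fair step, P(i) = ½P(i−1) + ½P(i+1) with P(0)=0, P(4)=1 has the linear solution P(i) = i/4.
P(3) = 3/4.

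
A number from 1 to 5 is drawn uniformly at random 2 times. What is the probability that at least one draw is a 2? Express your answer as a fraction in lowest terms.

9/25

P(no draw is a 2) = (4/5)^2 = 16/25.
P(at least one) = 1 − 16/25 = 9/25.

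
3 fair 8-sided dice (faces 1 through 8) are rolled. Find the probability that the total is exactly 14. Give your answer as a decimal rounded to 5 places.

0.09375

There are 8^3 = 512 equally likely outcomes.
The number of ordered 3-tuples from {1,…,8} summing to 14 is 48.
P(sum = 14) = 48/512 = 3/32 ≈ 0.09375.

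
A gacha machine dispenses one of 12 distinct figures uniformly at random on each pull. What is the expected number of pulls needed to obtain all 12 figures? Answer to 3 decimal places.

37.239

After i distinct types are collected, each trial gives a new one with probability (12−i)/12, so the expected wait for the next new type is 12/(12−i).
E = 12/12 + 12/11 + 12/10 + 12/9 + 12/8 + 12/7 + 12/6 + 12/5 + 12/4 + 12/3 + 12/2 + 12/1 = 86021/2310 ≈ 37.239.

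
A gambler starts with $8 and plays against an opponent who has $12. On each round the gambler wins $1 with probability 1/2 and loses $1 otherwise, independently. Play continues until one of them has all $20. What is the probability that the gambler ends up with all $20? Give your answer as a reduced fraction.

2/5

With a fair step, P(i) = ½P(i−1) + ½P(i+1) with P(0)=0, P(20)=1 has the linear solution P(i) = i/20.
P(8) = 8/20 = 2/5.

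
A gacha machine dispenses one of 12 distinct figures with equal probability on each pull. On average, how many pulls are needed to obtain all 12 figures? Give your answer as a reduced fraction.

After i distinct types are collected, each trial gives a new one with probability (12−i)/12, so the expected wait for the next new type is 12/(12−i).
E = 12/12 + 12/11 + 12/10 + 12/9 + 12/8 + 12/7 + 12/6 + 12/5 + 12/4 + 12/3 + 12/2 + 12/1 = 86021/2310.

86021/2310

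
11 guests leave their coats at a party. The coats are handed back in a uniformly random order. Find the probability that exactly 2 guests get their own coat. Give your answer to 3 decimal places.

0.184

Choose which 2 of the 11 are fixed: C(11,2) = 55 ways.
The remaining 9 must have no fixed point: D(9) = 133496.
P = 55·133496/39916800 = 16687/90720 ≈ 0.184.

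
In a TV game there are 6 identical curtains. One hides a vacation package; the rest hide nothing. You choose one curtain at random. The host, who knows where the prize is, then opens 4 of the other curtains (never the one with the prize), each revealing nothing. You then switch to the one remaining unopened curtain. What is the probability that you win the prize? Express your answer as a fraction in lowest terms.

Your original curtain holds the prize with probability 1/6, so the other 5 collectively hold it with probability 5/6.
The host can always find 4 empty curtains to open, so the reveals don't change that 5/6; it is now spread over the 1 remaining unopened curtain.
P(win by switching) = (5/6) · (1/1) = 5/6.

5/6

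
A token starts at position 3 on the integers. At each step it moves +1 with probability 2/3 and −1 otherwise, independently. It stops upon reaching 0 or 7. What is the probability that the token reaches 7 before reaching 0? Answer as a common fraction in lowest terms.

Let r = q/p = (1/3)/(2/3) = 1/2. The recurrence P(i) = p·P(i+1) + q·P(i−1) with P(0)=0, P(7)=1 gives P(i) = (1 − r^i)/(1 − r^7).
P(3) = (1 − (1/2)^3) / (1 − (1/2)^7) = 112/127.

112/127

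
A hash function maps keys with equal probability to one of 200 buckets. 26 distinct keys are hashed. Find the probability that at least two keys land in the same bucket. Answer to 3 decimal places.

It's easier to compute the probability that all 26 are distinct.
P(all distinct) = 200/200 · 199/200 · ··· · 175/200 ≈ 0.183.
So the probability of at least one match is 1 − 0.183 = 0.817.

0.817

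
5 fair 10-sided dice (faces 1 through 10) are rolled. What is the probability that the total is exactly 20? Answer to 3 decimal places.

0.032

There are 10^5 = 100000 equally likely outcomes.
The number of ordered 5-tuples from {1,…,10} summing to 20 is 3246.
P(sum = 20) = 3246/100000 = 1623/50000 ≈ 0.032.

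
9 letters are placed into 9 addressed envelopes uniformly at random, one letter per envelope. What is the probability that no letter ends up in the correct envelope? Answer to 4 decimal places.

This is the derangement probability: permutations of 9 with no fixed point.
D(9) = 9! · (1 − 1/1! + 1/2! − ··· + (−1)^9/9!) = 133496.
P = 133496/362880 = 16687/45360 ≈ 0.3679.

0.3679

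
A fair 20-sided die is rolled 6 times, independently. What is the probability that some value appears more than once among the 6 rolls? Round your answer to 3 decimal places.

P(all 6 different) = 20/20 · 19/20 · ··· · 15/20 ≈ 0.436.
P(at least two equal) = 1 − 0.436 = 0.564.

0.564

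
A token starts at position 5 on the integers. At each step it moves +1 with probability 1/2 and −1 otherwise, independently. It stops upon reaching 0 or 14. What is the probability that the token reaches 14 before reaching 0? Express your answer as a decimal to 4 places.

With a fair step, P(i) = ½P(i−1) + ½P(i+1) with P(0)=0, P(14)=1 has the linear solution P(i) = i/14.
P(5) = 5/14 ≈ 0.3571.

0.3571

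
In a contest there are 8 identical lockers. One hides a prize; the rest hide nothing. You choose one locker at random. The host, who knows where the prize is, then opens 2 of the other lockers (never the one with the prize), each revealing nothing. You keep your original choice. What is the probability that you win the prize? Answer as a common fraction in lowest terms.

The host can always open 2 empty lockers regardless of your choice, so the reveals give no information about your original locker.
P(win by staying) = 1/8.

1/8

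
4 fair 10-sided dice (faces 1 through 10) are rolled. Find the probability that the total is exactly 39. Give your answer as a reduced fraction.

There are 10^4 = 10000 equally likely outcomes.
The number of ordered 4-tuples from {1,…,10} summing to 39 is 4.
P(sum = 39) = 4/10000 = 1/2500.

1/2500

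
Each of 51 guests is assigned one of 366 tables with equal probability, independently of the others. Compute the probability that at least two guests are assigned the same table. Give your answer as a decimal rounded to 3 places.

0.974

It's easier to compute the probability that all 51 are distinct.
P(all distinct) = 366/366 · 365/366 · ··· · 316/366 ≈ 0.026.
So the probability of at least one match is 1 − 0.026 = 0.974.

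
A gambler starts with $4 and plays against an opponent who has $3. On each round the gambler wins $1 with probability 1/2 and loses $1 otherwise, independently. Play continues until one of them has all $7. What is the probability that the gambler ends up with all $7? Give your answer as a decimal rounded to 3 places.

0.571

With a fair step, P(i) = ½P(i−1) + ½P(i+1) with P(0)=0, P(7)=1 has the linear solution P(i) = i/7.
P(4) = 4/7 ≈ 0.571.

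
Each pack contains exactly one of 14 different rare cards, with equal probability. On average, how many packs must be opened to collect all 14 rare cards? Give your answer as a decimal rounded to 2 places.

After i distinct types are collected, each trial gives a new one with probability (14−i)/14, so the expected wait for the next new type is 14/(14−i).
E = 14/14 + 14/13 + 14/12 + 14/11 + 14/10 + 14/9 + 14/8 + 14/7 + 14/6 + 14/5 + 14/4 + 14/3 + 14/2 + 14/1 = 1171733/25740 ≈ 45.52.

45.52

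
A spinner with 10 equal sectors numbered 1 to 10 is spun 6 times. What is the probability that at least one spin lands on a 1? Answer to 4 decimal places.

P(no spin lands on a 1) = (9/10)^6 ≈ 0.5314.
P(at least one) = 1 − 0.5314 = 0.4686.

0.4686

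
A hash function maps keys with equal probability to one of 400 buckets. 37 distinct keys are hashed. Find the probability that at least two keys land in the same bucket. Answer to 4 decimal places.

It's easier to compute the probability that all 37 are distinct.
P(all distinct) = 400/400 · 399/400 · ··· · 364/400 ≈ 0.1794.
So the probability of at least one match is 1 − 0.1794 = 0.8206.

0.8206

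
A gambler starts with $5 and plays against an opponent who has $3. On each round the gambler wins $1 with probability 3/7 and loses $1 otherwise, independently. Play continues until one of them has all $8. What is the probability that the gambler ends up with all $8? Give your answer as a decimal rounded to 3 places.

Let r = q/p = (4/7)/(3/7) = 4/3. The recurrence P(i) = p·P(i+1) + q·P(i−1) with P(0)=0, P(8)=1 gives P(i) = (1 − r^i)/(1 − r^8).
P(5) = (1 − (4/3)^5) / (1 − (4/3)^8) = 21087/58975 ≈ 0.358.

0.358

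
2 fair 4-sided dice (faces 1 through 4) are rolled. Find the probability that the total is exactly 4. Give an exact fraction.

There are 4^2 = 16 equally likely outcomes.
The number of ordered 2-tuples from {1,…,4} summing to 4 is 3.
P(sum = 4) = 3/16.

3/16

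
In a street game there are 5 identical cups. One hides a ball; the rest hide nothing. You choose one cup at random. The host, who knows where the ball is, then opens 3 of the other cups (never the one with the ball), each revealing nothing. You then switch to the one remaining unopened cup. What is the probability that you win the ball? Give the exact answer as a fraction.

Your original cup holds the ball with probability 1/5, so the other 4 collectively hold it with probability 4/5.
The host can always find 3 empty cups to open, so the reveals don't change that 4/5; it is now spread over the 1 remaining unopened cup.
P(win by switching) = (4/5) · (1/1) = 4/5.

4/5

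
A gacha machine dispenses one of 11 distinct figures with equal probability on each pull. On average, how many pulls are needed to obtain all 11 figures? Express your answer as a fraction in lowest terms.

After i distinct types are collected, each trial gives a new one with probability (11−i)/11, so the expected wait for the next new type is 11/(11−i).
E = 11/11 + 11/10 + 11/9 + 11/8 + 11/7 + 11/6 + 11/5 + 11/4 + 11/3 + 11/2 + 11/1 = 83711/2520.

83711/2520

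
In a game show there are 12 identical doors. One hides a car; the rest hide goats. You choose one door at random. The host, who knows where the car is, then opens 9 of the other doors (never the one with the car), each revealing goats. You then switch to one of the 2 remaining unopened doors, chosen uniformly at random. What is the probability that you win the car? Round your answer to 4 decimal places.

Your original door holds the car with probability 1/12, so the other 11 collectively hold it with probability 11/12.
The host can always find 9 empty doors to open, so the reveals don't change that 11/12; it is now spread over the 2 remaining unopened doors.
P(win by switching) = (11/12) · (1/2) = 11/24 ≈ 0.4583.

0.4583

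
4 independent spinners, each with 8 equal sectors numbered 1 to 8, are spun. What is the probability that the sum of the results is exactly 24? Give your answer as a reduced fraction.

There are 8^4 = 4096 equally likely outcomes.
The number of ordered 4-tuples from {1,…,8} summing to 24 is 161.
P(sum = 24) = 161/4096.

161/4096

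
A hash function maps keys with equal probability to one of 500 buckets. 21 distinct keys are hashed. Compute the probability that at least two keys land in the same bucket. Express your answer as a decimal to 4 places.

0.3468

It's easier to compute the probability that all 21 are distinct.
P(all distinct) = 500/500 · 499/500 · ··· · 480/500 ≈ 0.6532.
So the probability of at least one match is 1 − 0.6532 = 0.3468.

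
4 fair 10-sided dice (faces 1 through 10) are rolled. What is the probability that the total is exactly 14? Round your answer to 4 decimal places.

There are 10^4 = 10000 equally likely outcomes.
The number of ordered 4-tuples from {1,…,10} summing to 14 is 282.
P(sum = 14) = 282/10000 = 141/5000 ≈ 0.0282.

0.0282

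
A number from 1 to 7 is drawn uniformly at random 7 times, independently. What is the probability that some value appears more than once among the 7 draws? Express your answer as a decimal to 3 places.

P(all 7 different) = 7/7 · 6/7 · ··· · 1/7 ≈ 0.006.
P(at least two equal) = 1 − 0.006 = 0.994.

0.994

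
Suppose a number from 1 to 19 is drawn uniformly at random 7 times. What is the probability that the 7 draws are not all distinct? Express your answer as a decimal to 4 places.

0.7159

P(all 7 different) = 19/19 · 18/19 · ··· · 13/19 ≈ 0.2841.
P(at least two equal) = 1 − 0.2841 = 0.7159.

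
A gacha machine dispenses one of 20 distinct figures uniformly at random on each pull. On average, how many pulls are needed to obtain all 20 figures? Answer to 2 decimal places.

71.95

After i distinct types are collected, each trial gives a new one with probability (20−i)/20, so the expected wait for the next new type is 20/(20−i).
E = 20/20 + 20/19 + 20/18 + 20/17 + 20/16 + 20/15 + 20/14 + 20/13 + 20/12 + 20/11 + 20/10 + 20/9 + 20/8 + 20/7 + 20/6 + 20/5 + 20/4 + 20/3 + 20/2 + 20/1 = 279175675/3879876 ≈ 71.95.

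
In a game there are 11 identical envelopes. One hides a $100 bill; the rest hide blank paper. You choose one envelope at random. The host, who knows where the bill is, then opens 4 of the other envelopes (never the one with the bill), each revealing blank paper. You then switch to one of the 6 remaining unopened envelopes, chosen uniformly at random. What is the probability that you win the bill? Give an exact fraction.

5/33

Your original envelope holds the bill with probability 1/11, so the other 10 collectively hold it with probability 10/11.
The host can always find 4 empty envelopes to open, so the reveals don't change that 10/11; it is now spread over the 6 remaining unopened envelopes.
P(win by switching) = (10/11) · (1/6) = 5/33.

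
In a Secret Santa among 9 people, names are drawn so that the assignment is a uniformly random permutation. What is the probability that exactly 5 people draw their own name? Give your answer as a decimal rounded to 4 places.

0.0031

Choose which 5 of the 9 are fixed: C(9,5) = 126 ways.
The remaining 4 must have no fixed point: D(4) = 9.
P = 126·9/362880 = 1/320 ≈ 0.0031.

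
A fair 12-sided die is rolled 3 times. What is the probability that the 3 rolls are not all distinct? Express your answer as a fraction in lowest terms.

17/72

P(all 3 different) = 12/12 · 11/12 · ··· · 10/12 = 55/72.
P(at least two equal) = 1 − 55/72 = 17/72.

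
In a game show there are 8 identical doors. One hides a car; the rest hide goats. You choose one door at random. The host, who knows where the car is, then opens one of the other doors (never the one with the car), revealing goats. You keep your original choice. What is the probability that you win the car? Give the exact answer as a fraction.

The host can always open an empty door regardless of your choice, so this gives no information about your original door.
P(win by staying) = 1/8.

1/8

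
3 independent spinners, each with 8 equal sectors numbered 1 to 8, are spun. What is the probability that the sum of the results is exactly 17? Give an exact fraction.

There are 8^3 = 512 equally likely outcomes.
The number of ordered 3-tuples from {1,…,8} summing to 17 is 36.
P(sum = 17) = 36/512 = 9/128.

9/128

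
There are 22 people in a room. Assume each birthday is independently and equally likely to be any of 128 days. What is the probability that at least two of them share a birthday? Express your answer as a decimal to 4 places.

It's easier to compute the probability that all 22 are distinct.
P(all distinct) = 128/128 · 127/128 · ··· · 107/128 ≈ 0.1473.
So the probability of at least one match is 1 − 0.1473 = 0.8527.

0.8527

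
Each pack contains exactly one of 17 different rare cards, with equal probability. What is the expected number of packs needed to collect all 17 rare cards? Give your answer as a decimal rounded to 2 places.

58.47

After i distinct types are collected, each trial gives a new one with probability (17−i)/17, so the expected wait for the next new type is 17/(17−i).
E = 17/17 + 17/16 + 17/15 + 17/14 + 17/13 + 17/12 + 17/11 + 17/10 + 17/9 + 17/8 + 17/7 + 17/6 + 17/5 + 17/4 + 17/3 + 17/2 + 17/1 = 42142223/720720 ≈ 58.47.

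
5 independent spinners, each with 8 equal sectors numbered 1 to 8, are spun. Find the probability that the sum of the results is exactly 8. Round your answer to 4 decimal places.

There are 8^5 = 32768 equally likely outcomes.
The number of ordered 5-tuples from {1,…,8} summing to 8 is 35.
P(sum = 8) = 35/32768 ≈ 0.0011.

0.0011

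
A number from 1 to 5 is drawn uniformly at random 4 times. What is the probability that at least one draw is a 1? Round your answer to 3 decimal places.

P(no draw is a 1) = (4/5)^4 ≈ 0.410.
P(at least one) = 1 − 0.410 = 0.590.

0.590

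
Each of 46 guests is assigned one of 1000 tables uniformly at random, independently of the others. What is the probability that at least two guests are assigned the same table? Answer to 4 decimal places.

It's easier to compute the probability that all 46 are distinct.
P(all distinct) = 1000/1000 · 999/1000 · ··· · 955/1000 ≈ 0.3496.
So the probability of at least one match is 1 − 0.3496 = 0.6504.

0.6504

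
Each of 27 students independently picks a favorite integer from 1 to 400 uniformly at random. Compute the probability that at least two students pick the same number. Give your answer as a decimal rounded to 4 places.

It's easier to compute the probability that all 27 are distinct.
P(all distinct) = 400/400 · 399/400 · ··· · 374/400 ≈ 0.4076.
So the probability of at least one match is 1 − 0.4076 = 0.5924.

0.5924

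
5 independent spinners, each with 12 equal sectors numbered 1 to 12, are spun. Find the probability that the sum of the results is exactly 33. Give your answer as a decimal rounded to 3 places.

0.050

There are 12^5 = 248832 equally likely outcomes.
The number of ordered 5-tuples from {1,…,12} summing to 33 is 12435.
P(sum = 33) = 12435/248832 = 4145/82944 ≈ 0.050.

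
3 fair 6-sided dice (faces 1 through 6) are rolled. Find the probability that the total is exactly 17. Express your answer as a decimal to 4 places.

There are 6^3 = 216 equally likely outcomes.
The number of ordered 3-tuples from {1,…,6} summing to 17 is 3.
P(sum = 17) = 3/216 = 1/72 ≈ 0.0139.

0.0139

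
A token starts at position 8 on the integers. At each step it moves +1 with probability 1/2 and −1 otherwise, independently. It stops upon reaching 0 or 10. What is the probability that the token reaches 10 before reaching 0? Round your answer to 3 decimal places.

0.800

With a fair step, P(i) = ½P(i−1) + ½P(i+1) with P(0)=0, P(10)=1 has the linear solution P(i) = i/10.
P(8) = 8/10 = 4/5 ≈ 0.800.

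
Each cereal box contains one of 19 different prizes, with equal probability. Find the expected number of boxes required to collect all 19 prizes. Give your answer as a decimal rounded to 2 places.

After i distinct types are collected, each trial gives a new one with probability (19−i)/19, so the expected wait for the next new type is 19/(19−i).
E = 19/19 + 19/18 + 19/17 + 19/16 + 19/15 + 19/14 + 19/13 + 19/12 + 19/11 + 19/10 + 19/9 + 19/8 + 19/7 + 19/6 + 19/5 + 19/4 + 19/3 + 19/2 + 19/1 = 275295799/4084080 ≈ 67.41.

67.41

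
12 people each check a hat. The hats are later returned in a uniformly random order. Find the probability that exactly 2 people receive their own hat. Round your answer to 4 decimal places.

0.1839

Choose which 2 of the 12 are fixed: C(12,2) = 66 ways.
The remaining 10 must have no fixed point: D(10) = 1334961.
P = 66·1334961/479001600 = 16481/89600 ≈ 0.1839.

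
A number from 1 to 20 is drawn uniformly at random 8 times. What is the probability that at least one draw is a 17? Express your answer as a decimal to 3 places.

0.337

P(no draw is a 17) = (19/20)^8 ≈ 0.663.
P(at least one) = 1 − 0.663 = 0.337.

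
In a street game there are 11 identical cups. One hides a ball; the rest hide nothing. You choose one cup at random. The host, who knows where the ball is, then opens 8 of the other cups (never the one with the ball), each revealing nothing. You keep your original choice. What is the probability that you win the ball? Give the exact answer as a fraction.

The host can always open 8 empty cups regardless of your choice, so the reveals give no information about your original cup.
P(win by staying) = 1/11.

1/11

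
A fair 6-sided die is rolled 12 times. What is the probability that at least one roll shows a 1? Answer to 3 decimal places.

P(no roll shows a 1) = (5/6)^12 ≈ 0.112.
P(at least one) = 1 − 0.112 = 0.888.

0.888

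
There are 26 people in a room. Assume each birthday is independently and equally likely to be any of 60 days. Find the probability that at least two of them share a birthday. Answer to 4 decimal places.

It's easier to compute the probability that all 26 are distinct.
P(all distinct) = 60/60 · 59/60 · ··· · 35/60 ≈ 0.0017.
So the probability of at least one match is 1 − 0.0017 = 0.9983.

0.9983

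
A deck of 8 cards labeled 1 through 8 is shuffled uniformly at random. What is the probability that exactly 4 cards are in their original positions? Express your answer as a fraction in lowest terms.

Choose which 4 of the 8 are fixed: C(8,4) = 70 ways.
The remaining 4 must have no fixed point: D(4) = 9.
P = 70·9/40320 = 1/64.

1/64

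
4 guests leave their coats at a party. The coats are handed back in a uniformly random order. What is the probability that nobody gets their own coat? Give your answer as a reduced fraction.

3/8

This is the derangement probability: permutations of 4 with no fixed point.
D(4) = 4! · (1 − 1/1! + 1/2! − ··· + (−1)^4/4!) = 9.
P = 9/24 = 3/8.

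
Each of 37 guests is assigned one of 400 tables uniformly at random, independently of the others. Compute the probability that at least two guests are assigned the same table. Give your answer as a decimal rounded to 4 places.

It's easier to compute the probability that all 37 are distinct.
P(all distinct) = 400/400 · 399/400 · ··· · 364/400 ≈ 0.1794.
So the probability of at least one match is 1 − 0.1794 = 0.8206.

0.8206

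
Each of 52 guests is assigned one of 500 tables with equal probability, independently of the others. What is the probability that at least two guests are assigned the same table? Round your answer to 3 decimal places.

0.936

It's easier to compute the probability that all 52 are distinct.
P(all distinct) = 500/500 · 499/500 · ··· · 449/500 ≈ 0.064.
So the probability of at least one match is 1 − 0.064 = 0.936.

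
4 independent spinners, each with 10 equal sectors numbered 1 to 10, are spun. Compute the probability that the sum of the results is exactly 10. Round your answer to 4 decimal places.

There are 10^4 = 10000 equally likely outcomes.
The number of ordered 4-tuples from {1,…,10} summing to 10 is 84.
P(sum = 10) = 84/10000 = 21/2500 ≈ 0.0084.

0.0084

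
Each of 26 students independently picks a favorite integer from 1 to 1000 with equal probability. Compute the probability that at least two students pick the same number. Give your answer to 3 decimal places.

It's easier to compute the probability that all 26 are distinct.
P(all distinct) = 1000/1000 · 999/1000 · ··· · 975/1000 ≈ 0.721.
So the probability of at least one match is 1 − 0.721 = 0.279.

0.279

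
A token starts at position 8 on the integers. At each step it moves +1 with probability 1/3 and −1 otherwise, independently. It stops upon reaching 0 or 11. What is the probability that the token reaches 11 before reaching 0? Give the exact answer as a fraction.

255/2047

Let r = q/p = (2/3)/(1/3) = 2. The recurrence P(i) = p·P(i+1) + q·P(i−1) with P(0)=0, P(11)=1 gives P(i) = (1 − r^i)/(1 − r^11).
P(8) = (1 − (2)^8) / (1 − (2)^11) = 255/2047.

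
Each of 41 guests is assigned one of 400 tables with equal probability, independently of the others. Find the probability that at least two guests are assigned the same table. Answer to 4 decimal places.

It's easier to compute the probability that all 41 are distinct.
P(all distinct) = 400/400 · 399/400 · ··· · 360/400 ≈ 0.1197.
So the probability of at least one match is 1 − 0.1197 = 0.8803.

0.8803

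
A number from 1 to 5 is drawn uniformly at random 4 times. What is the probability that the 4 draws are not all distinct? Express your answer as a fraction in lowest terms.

101/125

P(all 4 different) = 5/5 · 4/5 · ··· · 2/5 = 24/125.
P(at least two equal) = 1 − 24/125 = 101/125.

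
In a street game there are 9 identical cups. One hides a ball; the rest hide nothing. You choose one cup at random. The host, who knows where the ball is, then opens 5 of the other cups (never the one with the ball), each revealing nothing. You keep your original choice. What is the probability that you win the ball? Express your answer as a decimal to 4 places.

The host can always open 5 empty cups regardless of your choice, so the reveals give no information about your original cup.
P(win by staying) = 1/9 ≈ 0.1111.

0.1111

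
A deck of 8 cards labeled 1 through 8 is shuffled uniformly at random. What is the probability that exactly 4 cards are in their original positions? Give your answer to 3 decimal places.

Choose which 4 of the 8 are fixed: C(8,4) = 70 ways.
The remaining 4 must have no fixed point: D(4) = 9.
P = 70·9/40320 = 1/64 ≈ 0.016.

0.016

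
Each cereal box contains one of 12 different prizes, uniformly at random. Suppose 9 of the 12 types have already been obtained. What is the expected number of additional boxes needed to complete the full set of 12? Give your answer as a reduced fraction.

Starting from 9 distinct types, each trial gives a new one with probability (12−i)/12 when i types are held, so the wait for the next new type is 12/(12−i).
E = 12/3 + 12/2 + 12/1 = 22.

22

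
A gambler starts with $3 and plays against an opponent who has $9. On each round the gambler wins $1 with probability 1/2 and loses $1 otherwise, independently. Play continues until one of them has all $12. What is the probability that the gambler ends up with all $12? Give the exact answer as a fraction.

With a fair step, P(i) = ½P(i−1) + ½P(i+1) with P(0)=0, P(12)=1 has the linear solution P(i) = i/12.
P(3) = 3/12 = 1/4.

1/4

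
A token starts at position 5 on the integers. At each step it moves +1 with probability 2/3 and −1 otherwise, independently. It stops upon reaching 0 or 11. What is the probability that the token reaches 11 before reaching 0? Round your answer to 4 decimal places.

Let r = q/p = (1/3)/(2/3) = 1/2. The recurrence P(i) = p·P(i+1) + q·P(i−1) with P(0)=0, P(11)=1 gives P(i) = (1 − r^i)/(1 − r^11).
P(5) = (1 − (1/2)^5) / (1 − (1/2)^11) = 1984/2047 ≈ 0.9692.

0.9692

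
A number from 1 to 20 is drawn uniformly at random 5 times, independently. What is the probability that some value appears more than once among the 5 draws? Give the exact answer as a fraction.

P(all 5 different) = 20/20 · 19/20 · ··· · 16/20 = 2907/5000.
P(at least two equal) = 1 − 2907/5000 = 2093/5000.

2093/5000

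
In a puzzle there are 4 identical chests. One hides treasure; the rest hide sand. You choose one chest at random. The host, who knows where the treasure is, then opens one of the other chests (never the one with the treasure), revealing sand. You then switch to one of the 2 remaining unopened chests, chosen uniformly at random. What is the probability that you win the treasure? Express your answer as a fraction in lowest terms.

3/8

Your original chest holds the treasure with probability 1/4, so the other 3 collectively hold it with probability 3/4.
The host can always find an empty chest to open, so this doesn't change that 3/4; it is now spread over the 2 remaining unopened chests.
P(win by switching) = (3/4) · (1/2) = 3/8.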